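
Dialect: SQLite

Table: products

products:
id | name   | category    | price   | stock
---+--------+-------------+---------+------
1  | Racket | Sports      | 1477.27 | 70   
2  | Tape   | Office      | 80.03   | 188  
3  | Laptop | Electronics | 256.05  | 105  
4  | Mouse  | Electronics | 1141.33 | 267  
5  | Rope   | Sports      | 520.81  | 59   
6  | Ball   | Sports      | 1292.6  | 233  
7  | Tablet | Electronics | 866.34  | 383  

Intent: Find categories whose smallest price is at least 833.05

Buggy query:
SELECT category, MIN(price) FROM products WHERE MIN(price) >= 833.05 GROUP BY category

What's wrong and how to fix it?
Bug: Aggregates like MIN are computed per group after WHERE runs

Fix: Replace WHERE with HAVING after the GROUP BY

Corrected query:
SELECT category, MIN(price) FROM products GROUP BY category HAVING MIN(price) >= 833.05

Result:
(no rows)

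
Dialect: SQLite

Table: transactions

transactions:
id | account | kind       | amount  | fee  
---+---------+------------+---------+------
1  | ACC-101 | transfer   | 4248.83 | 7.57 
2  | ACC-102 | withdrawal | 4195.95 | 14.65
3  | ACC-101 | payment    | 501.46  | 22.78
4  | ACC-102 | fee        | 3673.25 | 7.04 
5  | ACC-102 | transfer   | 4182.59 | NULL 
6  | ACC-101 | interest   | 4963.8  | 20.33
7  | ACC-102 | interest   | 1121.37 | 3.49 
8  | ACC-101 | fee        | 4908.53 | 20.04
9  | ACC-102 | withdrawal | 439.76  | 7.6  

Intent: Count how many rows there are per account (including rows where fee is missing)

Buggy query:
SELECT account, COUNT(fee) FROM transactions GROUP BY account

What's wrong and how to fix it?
Bug: COUNT(fee) skips NULLs, so groups with missing fee are undercounted

Fix: Replace COUNT(fee) with COUNT(*)

Corrected query:
SELECT account, COUNT(*) FROM transactions GROUP BY account

Result:
account | COUNT(*)
--------+---------
ACC-101 | 4       
ACC-102 | 5       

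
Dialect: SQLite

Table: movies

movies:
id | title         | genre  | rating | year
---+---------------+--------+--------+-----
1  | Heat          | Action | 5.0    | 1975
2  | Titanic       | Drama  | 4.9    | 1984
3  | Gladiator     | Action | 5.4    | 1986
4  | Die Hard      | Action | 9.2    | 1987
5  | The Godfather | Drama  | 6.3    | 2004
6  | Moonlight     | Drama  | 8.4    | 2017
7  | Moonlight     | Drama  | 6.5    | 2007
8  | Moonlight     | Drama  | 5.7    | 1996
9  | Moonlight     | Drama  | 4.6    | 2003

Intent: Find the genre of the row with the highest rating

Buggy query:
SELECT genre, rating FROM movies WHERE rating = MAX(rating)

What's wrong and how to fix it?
Bug: WHERE is evaluated per row; an aggregate over the whole table isn't defined there

Fix: Wrap MAX in a scalar subquery so WHERE compares against a single value

Corrected query:
SELECT genre, rating FROM movies WHERE rating = (SELECT MAX(rating) FROM movies)

Result:
genre  | rating
-------+-------
Action | 9.2   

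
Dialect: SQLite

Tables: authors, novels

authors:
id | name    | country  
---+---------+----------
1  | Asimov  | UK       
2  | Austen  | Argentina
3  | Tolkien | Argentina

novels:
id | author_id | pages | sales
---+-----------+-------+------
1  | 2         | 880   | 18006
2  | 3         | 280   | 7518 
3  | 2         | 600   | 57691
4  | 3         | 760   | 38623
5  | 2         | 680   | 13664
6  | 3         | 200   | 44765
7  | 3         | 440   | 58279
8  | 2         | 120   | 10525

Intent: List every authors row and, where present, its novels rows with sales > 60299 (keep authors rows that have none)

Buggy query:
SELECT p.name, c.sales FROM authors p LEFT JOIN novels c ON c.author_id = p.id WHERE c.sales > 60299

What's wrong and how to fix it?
Bug: Filtering c.sales in WHERE discards the NULL rows produced by LEFT JOIN, turning it into an inner join

Fix: Move the right-table condition into the ON clause so unmatched parents are kept

Corrected query:
SELECT p.name, c.sales FROM authors p LEFT JOIN novels c ON c.author_id = p.id AND c.sales > 60299

Result:
name    | sales
--------+------
Asimov  | NULL 
Austen  | NULL 
Tolkien | NULL 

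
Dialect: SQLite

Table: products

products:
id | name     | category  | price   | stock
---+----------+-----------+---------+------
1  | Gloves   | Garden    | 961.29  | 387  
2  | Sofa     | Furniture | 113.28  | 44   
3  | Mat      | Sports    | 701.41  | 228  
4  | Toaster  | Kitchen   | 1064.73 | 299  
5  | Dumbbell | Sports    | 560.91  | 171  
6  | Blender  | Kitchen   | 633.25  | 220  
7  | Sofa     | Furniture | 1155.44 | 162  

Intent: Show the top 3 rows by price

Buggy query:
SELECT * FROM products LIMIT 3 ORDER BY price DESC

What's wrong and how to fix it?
Bug: ORDER BY cannot follow LIMIT; LIMIT is the final clause

Fix: Swap the clauses: ORDER BY first, then LIMIT

Corrected query:
SELECT * FROM products ORDER BY price DESC LIMIT 3

Result:
id | name    | category  | price   | stock
---+---------+-----------+---------+------
7  | Sofa    | Furniture | 1155.44 | 162  
4  | Toaster | Kitchen   | 1064.73 | 299  
1  | Gloves  | Garden    | 961.29  | 387  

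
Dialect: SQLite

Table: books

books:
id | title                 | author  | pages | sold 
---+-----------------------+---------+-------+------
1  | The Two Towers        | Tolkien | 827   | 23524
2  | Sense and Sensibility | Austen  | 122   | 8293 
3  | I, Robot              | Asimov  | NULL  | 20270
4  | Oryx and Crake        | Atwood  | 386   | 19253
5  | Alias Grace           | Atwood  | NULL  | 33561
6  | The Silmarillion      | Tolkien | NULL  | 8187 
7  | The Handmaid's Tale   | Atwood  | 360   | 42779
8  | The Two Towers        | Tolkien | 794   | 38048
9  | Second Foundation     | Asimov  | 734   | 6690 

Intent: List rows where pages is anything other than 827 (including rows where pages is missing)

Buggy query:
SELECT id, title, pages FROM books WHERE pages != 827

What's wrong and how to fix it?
Bug: 'pages != 827' is unknown when pages is NULL, so NULL rows are silently excluded

Fix: Add an explicit OR pages IS NULL to include the missing-value rows

Corrected query:
SELECT id, title, pages FROM books WHERE pages != 827 OR pages IS NULL

Result:
id | title                 | pages
---+-----------------------+------
2  | Sense and Sensibility | 122  
3  | I, Robot              | NULL 
4  | Oryx and Crake        | 386  
5  | Alias Grace           | NULL 
6  | The Silmarillion      | NULL 
7  | The Handmaid's Tale   | 360  
8  | The Two Towers        | 794  
9  | Second Foundation     | 734  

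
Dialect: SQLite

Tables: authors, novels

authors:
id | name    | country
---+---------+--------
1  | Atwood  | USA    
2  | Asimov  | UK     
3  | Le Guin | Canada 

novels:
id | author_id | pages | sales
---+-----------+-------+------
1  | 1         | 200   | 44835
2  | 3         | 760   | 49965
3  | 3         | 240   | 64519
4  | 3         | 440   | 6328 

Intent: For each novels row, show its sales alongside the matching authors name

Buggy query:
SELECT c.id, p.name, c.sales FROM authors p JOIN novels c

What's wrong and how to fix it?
Bug: JOIN with no ON clause produces a cartesian product; every novels row pairs with every authors row

Fix: Add ON c.author_id = p.id to the JOIN

Corrected query:
SELECT c.id, p.name, c.sales FROM authors p JOIN novels c ON c.author_id = p.id

Result:
id | name    | sales
---+---------+------
1  | Atwood  | 44835
2  | Le Guin | 49965
3  | Le Guin | 64519
4  | Le Guin | 6328 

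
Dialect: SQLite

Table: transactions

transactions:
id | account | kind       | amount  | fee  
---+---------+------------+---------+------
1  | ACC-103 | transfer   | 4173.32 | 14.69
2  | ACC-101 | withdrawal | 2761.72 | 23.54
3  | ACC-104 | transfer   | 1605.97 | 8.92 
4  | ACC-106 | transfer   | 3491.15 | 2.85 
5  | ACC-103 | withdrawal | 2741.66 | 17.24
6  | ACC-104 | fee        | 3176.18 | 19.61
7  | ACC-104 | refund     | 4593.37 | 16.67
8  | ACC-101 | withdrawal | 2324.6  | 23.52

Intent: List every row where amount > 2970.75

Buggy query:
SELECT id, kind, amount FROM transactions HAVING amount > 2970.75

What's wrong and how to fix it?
Bug: HAVING filters the output of aggregation, but this query has no GROUP BY and no aggregate functions, so SQLite rejects it (HAVING clause on a non-aggregate query); the condition here is per row

Fix: Use WHERE for row-level filtering

Corrected query:
SELECT id, kind, amount FROM transactions WHERE amount > 2970.75

Result:
id | kind     | amount 
---+----------+--------
1  | transfer | 4173.32
4  | transfer | 3491.15
6  | fee      | 3176.18
7  | refund   | 4593.37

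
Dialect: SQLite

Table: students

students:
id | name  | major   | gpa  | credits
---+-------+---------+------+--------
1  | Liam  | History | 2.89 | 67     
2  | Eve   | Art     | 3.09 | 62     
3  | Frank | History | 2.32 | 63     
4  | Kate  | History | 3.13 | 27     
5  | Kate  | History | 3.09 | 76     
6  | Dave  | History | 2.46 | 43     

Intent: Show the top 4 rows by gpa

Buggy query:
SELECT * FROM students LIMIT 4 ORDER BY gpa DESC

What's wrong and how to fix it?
Bug: ORDER BY cannot follow LIMIT; LIMIT is the final clause

Fix: Sort with ORDER BY, then apply LIMIT

Corrected query:
SELECT * FROM students ORDER BY gpa DESC LIMIT 4

Result:
id | name | major   | gpa  | credits
---+------+---------+------+--------
4  | Kate | History | 3.13 | 27     
2  | Eve  | Art     | 3.09 | 62     
5  | Kate | History | 3.09 | 76     
1  | Liam | History | 2.89 | 67     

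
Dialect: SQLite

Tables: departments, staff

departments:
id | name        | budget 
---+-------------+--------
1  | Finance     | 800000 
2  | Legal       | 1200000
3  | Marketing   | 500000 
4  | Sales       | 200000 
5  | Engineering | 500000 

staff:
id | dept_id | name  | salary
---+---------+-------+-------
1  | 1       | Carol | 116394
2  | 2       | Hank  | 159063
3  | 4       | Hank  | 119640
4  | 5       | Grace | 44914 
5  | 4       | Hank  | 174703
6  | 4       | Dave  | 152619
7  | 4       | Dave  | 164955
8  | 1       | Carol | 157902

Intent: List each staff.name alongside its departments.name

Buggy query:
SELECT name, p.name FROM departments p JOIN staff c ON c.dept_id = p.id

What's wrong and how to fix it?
Bug: Both tables have a 'name' column; the unqualified reference is ambiguous

Fix: Prefix ambiguous columns with the table alias

Corrected query:
SELECT c.name, p.name FROM departments p JOIN staff c ON c.dept_id = p.id

Result:
name  | name       
------+------------
Carol | Finance    
Hank  | Legal      
Hank  | Sales      
Grace | Engineering
Hank  | Sales      
Dave  | Sales      
Dave  | Sales      
Carol | Finance    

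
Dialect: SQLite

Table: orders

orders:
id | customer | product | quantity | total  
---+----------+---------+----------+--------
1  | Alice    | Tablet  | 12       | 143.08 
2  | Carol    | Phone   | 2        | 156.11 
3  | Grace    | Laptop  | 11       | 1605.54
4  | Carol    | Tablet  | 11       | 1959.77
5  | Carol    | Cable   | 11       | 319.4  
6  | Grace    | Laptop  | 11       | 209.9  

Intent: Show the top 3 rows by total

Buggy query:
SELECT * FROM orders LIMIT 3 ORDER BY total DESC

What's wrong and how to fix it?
Bug: ORDER BY cannot follow LIMIT; LIMIT is the final clause

Fix: Sort with ORDER BY, then apply LIMIT

Corrected query:
SELECT * FROM orders ORDER BY total DESC LIMIT 3

Result:
id | customer | product | quantity | total  
---+----------+---------+----------+--------
4  | Carol    | Tablet  | 11       | 1959.77
3  | Grace    | Laptop  | 11       | 1605.54
5  | Carol    | Cable   | 11       | 319.4  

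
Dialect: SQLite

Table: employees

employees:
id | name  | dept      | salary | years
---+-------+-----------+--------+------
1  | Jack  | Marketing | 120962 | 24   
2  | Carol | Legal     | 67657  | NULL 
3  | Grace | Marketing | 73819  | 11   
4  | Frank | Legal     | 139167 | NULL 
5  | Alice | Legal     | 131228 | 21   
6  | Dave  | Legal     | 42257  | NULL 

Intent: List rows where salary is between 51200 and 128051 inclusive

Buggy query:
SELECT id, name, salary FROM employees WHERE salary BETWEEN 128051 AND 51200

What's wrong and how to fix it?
Bug: BETWEEN expects the lower bound first; with 128051 AND 51200 the range is empty

Fix: Write BETWEEN 51200 AND 128051

Corrected query:
SELECT id, name, salary FROM employees WHERE salary BETWEEN 51200 AND 128051

Result:
id | name  | salary
---+-------+-------
1  | Jack  | 120962
2  | Carol | 67657 
3  | Grace | 73819 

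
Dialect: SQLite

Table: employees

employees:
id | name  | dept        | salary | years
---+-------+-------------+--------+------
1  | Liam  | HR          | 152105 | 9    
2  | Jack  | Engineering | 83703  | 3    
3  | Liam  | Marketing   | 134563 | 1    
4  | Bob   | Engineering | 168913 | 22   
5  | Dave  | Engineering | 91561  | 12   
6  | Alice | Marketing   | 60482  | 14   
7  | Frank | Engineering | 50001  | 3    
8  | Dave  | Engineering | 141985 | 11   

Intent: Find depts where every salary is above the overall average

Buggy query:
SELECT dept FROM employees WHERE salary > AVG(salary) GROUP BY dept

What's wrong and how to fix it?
Bug: WHERE evaluates per row before aggregation, so AVG() is unavailable

Fix: Use a subquery for AVG and a HAVING MIN(...) filter so the condition holds for every row in the group

Corrected query:
SELECT dept FROM employees GROUP BY dept HAVING MIN(salary) > (SELECT AVG(salary) FROM employees)

Result:
dept
----
HR  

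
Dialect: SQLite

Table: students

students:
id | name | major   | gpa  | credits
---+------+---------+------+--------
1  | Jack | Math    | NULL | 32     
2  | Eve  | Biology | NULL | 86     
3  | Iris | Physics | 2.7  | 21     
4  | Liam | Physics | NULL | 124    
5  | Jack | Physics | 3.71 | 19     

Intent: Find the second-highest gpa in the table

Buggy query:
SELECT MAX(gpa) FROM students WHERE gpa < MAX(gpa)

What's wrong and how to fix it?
Bug: The inner MAX is an aggregate inside WHERE, which is not allowed

Fix: Compute the overall MAX in a subquery, then take MAX of rows below it

Corrected query:
SELECT MAX(gpa) FROM students WHERE gpa < (SELECT MAX(gpa) FROM students)

Result:
MAX(gpa)
--------
2.7     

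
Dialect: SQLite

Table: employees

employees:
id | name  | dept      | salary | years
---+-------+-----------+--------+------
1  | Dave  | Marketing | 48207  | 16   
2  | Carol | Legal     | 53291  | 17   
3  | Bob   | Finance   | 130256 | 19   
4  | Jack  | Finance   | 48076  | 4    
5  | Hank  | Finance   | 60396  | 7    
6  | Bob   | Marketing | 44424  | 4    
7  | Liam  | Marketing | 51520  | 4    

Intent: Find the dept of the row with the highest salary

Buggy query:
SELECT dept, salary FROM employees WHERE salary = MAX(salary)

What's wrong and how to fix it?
Bug: WHERE is evaluated per row; an aggregate over the whole table isn't defined there

Fix: Use a subquery: WHERE salary = (SELECT MAX(salary) FROM employees)

Corrected query:
SELECT dept, salary FROM employees WHERE salary = (SELECT MAX(salary) FROM employees)

Result:
dept    | salary
--------+-------
Finance | 130256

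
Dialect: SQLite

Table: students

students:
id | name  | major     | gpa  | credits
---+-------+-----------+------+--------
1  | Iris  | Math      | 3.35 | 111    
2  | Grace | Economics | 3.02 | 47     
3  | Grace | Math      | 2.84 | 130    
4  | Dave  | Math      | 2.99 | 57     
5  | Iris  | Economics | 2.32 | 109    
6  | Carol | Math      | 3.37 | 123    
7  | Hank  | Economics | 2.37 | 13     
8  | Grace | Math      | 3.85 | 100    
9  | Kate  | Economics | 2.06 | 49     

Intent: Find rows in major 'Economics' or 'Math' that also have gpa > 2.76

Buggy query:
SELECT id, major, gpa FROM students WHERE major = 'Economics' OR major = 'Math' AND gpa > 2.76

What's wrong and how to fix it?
Bug: AND binds tighter than OR, so this parses as major = 'Economics' OR (major = 'Math' AND gpa > 2.76)

Fix: Add parentheses around the OR so the AND applies to both alternatives

Corrected query:
SELECT id, major, gpa FROM students WHERE (major = 'Economics' OR major = 'Math') AND gpa > 2.76

Result:
id | major     | gpa 
---+-----------+-----
1  | Math      | 3.35
2  | Economics | 3.02
3  | Math      | 2.84
4  | Math      | 2.99
6  | Math      | 3.37
8  | Math      | 3.85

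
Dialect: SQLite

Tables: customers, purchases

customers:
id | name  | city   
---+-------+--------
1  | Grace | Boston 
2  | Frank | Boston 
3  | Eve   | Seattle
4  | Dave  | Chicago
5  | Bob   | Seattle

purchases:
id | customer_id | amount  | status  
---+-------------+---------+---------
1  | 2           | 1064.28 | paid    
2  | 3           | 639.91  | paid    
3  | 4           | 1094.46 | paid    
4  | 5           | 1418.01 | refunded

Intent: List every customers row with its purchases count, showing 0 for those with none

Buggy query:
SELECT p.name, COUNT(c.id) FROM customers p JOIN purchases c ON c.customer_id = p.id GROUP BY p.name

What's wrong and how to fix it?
Bug: INNER JOIN drops customers rows that have no matching purchases rows

Fix: Switch to LEFT JOIN to retain unmatched parent rows

Corrected query:
SELECT p.name, COUNT(c.id) FROM customers p LEFT JOIN purchases c ON c.customer_id = p.id GROUP BY p.name

Result:
name  | COUNT(c.id)
------+------------
Bob   | 1          
Dave  | 1          
Eve   | 1          
Frank | 1          
Grace | 0          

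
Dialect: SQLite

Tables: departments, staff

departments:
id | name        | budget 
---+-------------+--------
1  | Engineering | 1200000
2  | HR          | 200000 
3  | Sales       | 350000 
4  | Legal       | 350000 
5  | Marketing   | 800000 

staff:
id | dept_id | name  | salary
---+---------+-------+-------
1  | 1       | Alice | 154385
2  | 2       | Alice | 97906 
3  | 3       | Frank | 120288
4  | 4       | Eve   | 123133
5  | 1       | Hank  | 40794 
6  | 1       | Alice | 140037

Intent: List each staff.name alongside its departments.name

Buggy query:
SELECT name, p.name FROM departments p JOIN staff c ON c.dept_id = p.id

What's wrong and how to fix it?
Bug: 'name' exists in both joined tables, so the database can't tell which one is meant

Fix: Qualify the column with its table alias (c.name)

Corrected query:
SELECT c.name, p.name FROM departments p JOIN staff c ON c.dept_id = p.id

Result:
name  | name       
------+------------
Alice | Engineering
Alice | HR         
Frank | Sales      
Eve   | Legal      
Hank  | Engineering
Alice | Engineering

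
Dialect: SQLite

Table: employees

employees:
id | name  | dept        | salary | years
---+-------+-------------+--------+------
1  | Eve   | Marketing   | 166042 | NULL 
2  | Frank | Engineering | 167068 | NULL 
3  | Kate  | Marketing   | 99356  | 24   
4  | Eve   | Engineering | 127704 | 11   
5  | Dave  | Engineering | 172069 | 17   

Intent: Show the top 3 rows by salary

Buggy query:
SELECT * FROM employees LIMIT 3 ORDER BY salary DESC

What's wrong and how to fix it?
Bug: ORDER BY cannot follow LIMIT; LIMIT is the final clause

Fix: Swap the clauses: ORDER BY first, then LIMIT

Corrected query:
SELECT * FROM employees ORDER BY salary DESC LIMIT 3

Result:
id | name  | dept        | salary | years
---+-------+-------------+--------+------
5  | Dave  | Engineering | 172069 | 17   
2  | Frank | Engineering | 167068 | NULL 
1  | Eve   | Marketing   | 166042 | NULL 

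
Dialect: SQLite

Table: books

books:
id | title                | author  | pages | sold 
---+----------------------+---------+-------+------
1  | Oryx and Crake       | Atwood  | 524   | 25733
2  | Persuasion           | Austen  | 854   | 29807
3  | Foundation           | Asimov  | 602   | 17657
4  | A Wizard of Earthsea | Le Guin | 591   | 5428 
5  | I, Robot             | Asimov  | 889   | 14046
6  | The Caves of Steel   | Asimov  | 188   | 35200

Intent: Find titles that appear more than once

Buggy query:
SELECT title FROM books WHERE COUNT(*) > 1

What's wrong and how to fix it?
Bug: COUNT(*) is an aggregate and cannot be used in WHERE

Fix: GROUP BY title, then filter groups with HAVING COUNT(*) > 1

Corrected query:
SELECT title FROM books GROUP BY title HAVING COUNT(*) > 1

Result:
(no rows)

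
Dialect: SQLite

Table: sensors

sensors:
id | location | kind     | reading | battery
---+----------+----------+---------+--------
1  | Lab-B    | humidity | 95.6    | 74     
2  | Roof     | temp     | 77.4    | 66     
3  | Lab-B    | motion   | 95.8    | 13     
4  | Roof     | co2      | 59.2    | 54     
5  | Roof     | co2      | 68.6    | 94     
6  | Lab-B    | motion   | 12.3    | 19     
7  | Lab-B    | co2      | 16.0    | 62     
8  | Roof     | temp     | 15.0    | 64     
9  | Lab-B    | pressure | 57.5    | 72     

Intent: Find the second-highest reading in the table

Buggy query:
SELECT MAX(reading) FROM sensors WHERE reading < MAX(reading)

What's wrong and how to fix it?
Bug: MAX(reading) on the right of the comparison is an aggregate-in-WHERE error

Fix: Put the inner MAX in a scalar subquery

Corrected query:
SELECT MAX(reading) FROM sensors WHERE reading < (SELECT MAX(reading) FROM sensors)

Result:
MAX(reading)
------------
95.6        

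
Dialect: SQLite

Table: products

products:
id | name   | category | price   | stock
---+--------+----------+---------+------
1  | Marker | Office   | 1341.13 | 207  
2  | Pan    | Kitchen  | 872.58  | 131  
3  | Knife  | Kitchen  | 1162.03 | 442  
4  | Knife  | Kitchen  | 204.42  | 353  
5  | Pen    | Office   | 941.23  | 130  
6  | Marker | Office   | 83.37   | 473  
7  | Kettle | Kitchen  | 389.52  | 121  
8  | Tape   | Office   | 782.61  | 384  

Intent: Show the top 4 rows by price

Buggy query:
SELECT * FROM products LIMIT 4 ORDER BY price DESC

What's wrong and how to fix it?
Bug: ORDER BY cannot follow LIMIT; LIMIT is the final clause

Fix: Swap the clauses: ORDER BY first, then LIMIT

Corrected query:
SELECT * FROM products ORDER BY price DESC LIMIT 4

Result:
id | name   | category | price   | stock
---+--------+----------+---------+------
1  | Marker | Office   | 1341.13 | 207  
3  | Knife  | Kitchen  | 1162.03 | 442  
5  | Pen    | Office   | 941.23  | 130  
2  | Pan    | Kitchen  | 872.58  | 131  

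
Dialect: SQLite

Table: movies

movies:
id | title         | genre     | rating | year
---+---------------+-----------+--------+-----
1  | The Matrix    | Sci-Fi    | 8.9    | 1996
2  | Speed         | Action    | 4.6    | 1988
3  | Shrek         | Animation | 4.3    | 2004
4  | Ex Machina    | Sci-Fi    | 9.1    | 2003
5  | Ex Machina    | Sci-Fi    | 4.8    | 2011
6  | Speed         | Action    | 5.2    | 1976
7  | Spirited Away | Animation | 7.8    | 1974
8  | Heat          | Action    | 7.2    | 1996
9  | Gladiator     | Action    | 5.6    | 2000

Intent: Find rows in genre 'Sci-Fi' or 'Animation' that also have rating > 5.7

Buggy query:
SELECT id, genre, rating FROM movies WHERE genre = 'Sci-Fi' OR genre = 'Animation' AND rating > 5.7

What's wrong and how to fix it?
Bug: Without parentheses, AND is evaluated before OR, so the rating filter only applies to the 'Animation' branch

Fix: Add parentheses around the OR so the AND applies to both alternatives

Corrected query:
SELECT id, genre, rating FROM movies WHERE (genre = 'Sci-Fi' OR genre = 'Animation') AND rating > 5.7

Result:
id | genre     | rating
---+-----------+-------
1  | Sci-Fi    | 8.9   
4  | Sci-Fi    | 9.1   
7  | Animation | 7.8   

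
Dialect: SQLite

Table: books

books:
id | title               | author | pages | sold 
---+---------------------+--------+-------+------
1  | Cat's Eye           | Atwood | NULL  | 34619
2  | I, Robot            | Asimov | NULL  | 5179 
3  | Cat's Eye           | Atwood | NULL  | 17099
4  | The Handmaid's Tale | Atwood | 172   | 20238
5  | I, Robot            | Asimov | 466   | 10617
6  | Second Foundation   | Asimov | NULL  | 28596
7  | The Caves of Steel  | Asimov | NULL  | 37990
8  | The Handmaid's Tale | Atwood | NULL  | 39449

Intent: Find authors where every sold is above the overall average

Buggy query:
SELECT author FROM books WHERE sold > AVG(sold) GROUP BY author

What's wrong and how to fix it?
Bug: AVG() is an aggregate; it can't sit directly in WHERE

Fix: Use a subquery for AVG and a HAVING MIN(...) filter so the condition holds for every row in the group

Corrected query:
SELECT author FROM books GROUP BY author HAVING MIN(sold) > (SELECT AVG(sold) FROM books)

Result:
(no rows)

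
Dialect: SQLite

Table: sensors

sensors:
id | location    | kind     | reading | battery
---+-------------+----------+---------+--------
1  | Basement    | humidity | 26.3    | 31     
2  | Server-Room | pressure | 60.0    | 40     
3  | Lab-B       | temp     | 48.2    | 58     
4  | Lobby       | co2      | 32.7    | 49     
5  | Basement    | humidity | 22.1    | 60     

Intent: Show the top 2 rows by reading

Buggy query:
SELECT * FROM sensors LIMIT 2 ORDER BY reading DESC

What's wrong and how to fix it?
Bug: LIMIT must come after ORDER BY

Fix: Swap the clauses: ORDER BY first, then LIMIT

Corrected query:
SELECT * FROM sensors ORDER BY reading DESC LIMIT 2

Result:
id | location    | kind     | reading | battery
---+-------------+----------+---------+--------
2  | Server-Room | pressure | 60      | 40     
3  | Lab-B       | temp     | 48.2    | 58     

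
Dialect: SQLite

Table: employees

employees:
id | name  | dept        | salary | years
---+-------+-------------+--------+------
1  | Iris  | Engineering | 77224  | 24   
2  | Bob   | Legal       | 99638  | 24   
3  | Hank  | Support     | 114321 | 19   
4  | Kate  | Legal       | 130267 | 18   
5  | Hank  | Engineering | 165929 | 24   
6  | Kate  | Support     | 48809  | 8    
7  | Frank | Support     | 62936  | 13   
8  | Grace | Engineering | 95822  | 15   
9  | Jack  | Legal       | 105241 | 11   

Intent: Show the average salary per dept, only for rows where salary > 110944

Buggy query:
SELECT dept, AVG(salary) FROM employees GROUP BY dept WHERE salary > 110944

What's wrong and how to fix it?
Bug: WHERE cannot follow GROUP BY

Fix: Place WHERE between FROM and GROUP BY

Corrected query:
SELECT dept, AVG(salary) FROM employees WHERE salary > 110944 GROUP BY dept

Result:
dept        | AVG(salary)
------------+------------
Engineering | 165929     
Legal       | 130267     
Support     | 114321     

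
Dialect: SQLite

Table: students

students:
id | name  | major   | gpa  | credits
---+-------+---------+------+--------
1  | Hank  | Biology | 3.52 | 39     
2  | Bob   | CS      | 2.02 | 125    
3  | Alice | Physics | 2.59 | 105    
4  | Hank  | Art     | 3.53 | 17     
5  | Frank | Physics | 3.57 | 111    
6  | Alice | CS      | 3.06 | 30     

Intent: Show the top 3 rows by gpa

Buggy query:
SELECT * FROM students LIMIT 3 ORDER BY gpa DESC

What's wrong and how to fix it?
Bug: ORDER BY cannot follow LIMIT; LIMIT is the final clause

Fix: Swap the clauses: ORDER BY first, then LIMIT

Corrected query:
SELECT * FROM students ORDER BY gpa DESC LIMIT 3

Result:
id | name  | major   | gpa  | credits
---+-------+---------+------+--------
5  | Frank | Physics | 3.57 | 111    
4  | Hank  | Art     | 3.53 | 17     
1  | Hank  | Biology | 3.52 | 39     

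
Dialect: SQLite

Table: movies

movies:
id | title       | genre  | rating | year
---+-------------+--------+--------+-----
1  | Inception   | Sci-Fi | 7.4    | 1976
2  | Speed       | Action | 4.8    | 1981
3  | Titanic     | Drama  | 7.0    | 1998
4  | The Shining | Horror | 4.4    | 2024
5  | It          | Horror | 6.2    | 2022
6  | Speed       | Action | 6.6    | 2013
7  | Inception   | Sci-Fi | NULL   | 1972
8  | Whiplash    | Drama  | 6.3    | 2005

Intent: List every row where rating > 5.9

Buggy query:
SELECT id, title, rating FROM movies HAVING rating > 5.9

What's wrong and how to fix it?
Bug: HAVING filters the output of aggregation, but this query has no GROUP BY and no aggregate functions, so SQLite rejects it (HAVING clause on a non-aggregate query); the condition here is per row

Fix: Replace HAVING with WHERE since the condition applies to individual rows

Corrected query:
SELECT id, title, rating FROM movies WHERE rating > 5.9

Result:
id | title     | rating
---+-----------+-------
1  | Inception | 7.4   
3  | Titanic   | 7     
5  | It        | 6.2   
6  | Speed     | 6.6   
8  | Whiplash  | 6.3   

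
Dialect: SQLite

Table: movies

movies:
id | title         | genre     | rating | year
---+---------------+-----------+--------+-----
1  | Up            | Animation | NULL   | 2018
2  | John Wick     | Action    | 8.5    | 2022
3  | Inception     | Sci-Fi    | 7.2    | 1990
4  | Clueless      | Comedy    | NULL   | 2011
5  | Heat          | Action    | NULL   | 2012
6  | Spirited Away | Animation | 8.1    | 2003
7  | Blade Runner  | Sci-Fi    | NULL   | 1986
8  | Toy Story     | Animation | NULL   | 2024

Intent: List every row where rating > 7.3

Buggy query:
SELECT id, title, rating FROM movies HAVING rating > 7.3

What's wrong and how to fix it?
Bug: HAVING filters the output of aggregation, but this query has no GROUP BY and no aggregate functions, so SQLite rejects it (HAVING clause on a non-aggregate query); the condition here is per row

Fix: Use WHERE for row-level filtering

Corrected query:
SELECT id, title, rating FROM movies WHERE rating > 7.3

Result:
id | title         | rating
---+---------------+-------
2  | John Wick     | 8.5   
6  | Spirited Away | 8.1   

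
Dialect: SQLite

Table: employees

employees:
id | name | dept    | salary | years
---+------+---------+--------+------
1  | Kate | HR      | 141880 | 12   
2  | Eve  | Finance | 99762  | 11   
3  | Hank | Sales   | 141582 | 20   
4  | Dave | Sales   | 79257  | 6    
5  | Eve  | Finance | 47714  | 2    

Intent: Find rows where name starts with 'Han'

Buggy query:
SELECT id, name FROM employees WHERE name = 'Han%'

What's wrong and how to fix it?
Bug: '=' compares the literal string including the % character; pattern matching needs LIKE

Fix: Use LIKE for wildcard pattern matching

Corrected query:
SELECT id, name FROM employees WHERE name LIKE 'Han%'

Result:
id | name
---+-----
3  | Hank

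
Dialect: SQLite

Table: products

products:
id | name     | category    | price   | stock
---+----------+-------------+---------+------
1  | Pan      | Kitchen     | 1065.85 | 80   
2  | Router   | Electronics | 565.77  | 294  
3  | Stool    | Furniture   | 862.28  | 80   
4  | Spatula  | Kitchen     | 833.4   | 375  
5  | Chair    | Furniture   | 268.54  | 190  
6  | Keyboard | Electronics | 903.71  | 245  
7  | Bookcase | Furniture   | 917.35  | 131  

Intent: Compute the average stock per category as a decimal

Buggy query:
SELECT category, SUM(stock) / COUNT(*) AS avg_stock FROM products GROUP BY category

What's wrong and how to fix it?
Bug: Both operands are integers, so '/' performs integer division and truncates

Fix: Cast one side to REAL so the division keeps the fractional part

Corrected query:
SELECT category, SUM(stock) * 1.0 / COUNT(*) AS avg_stock FROM products GROUP BY category

Result:
category    | avg_stock 
------------+-----------
Electronics | 269.5     
Furniture   | 133.666667
Kitchen     | 227.5     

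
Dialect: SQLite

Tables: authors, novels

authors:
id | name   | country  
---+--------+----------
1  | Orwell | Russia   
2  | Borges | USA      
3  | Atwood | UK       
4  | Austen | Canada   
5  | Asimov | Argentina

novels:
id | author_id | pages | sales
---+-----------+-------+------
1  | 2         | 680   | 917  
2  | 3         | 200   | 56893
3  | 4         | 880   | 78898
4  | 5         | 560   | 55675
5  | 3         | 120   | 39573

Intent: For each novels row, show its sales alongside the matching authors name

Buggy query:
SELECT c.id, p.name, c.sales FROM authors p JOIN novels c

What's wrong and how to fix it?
Bug: Missing join condition: each novels row is matched to all authors rows instead of just its own

Fix: Add ON c.author_id = p.id to the JOIN

Corrected query:
SELECT c.id, p.name, c.sales FROM authors p JOIN novels c ON c.author_id = p.id

Result:
id | name   | sales
---+--------+------
1  | Borges | 917  
2  | Atwood | 56893
3  | Austen | 78898
4  | Asimov | 55675
5  | Atwood | 39573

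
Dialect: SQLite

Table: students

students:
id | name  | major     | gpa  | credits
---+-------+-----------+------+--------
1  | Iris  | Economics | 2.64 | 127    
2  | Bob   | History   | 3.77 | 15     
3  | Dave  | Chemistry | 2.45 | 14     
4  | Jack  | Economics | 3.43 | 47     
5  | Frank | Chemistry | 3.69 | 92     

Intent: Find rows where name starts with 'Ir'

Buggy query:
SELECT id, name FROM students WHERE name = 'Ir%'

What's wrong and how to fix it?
Bug: Wildcards only work with LIKE; '=' treats '%' as a literal character

Fix: Use LIKE for wildcard pattern matching

Corrected query:
SELECT id, name FROM students WHERE name LIKE 'Ir%'

Result:
id | name
---+-----
1  | Iris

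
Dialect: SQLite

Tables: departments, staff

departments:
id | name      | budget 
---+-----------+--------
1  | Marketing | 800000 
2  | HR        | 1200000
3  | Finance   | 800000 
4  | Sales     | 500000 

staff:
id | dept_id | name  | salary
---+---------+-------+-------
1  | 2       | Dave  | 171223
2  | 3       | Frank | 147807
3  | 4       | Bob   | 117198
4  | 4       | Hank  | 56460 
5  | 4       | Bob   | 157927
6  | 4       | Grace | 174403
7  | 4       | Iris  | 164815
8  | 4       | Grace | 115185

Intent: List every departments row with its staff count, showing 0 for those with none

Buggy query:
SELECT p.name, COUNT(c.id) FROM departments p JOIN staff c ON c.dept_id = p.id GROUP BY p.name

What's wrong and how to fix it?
Bug: INNER JOIN drops departments rows that have no matching staff rows

Fix: Switch to LEFT JOIN to retain unmatched parent rows

Corrected query:
SELECT p.name, COUNT(c.id) FROM departments p LEFT JOIN staff c ON c.dept_id = p.id GROUP BY p.name

Result:
name      | COUNT(c.id)
----------+------------
Finance   | 1          
HR        | 1          
Marketing | 0          
Sales     | 6          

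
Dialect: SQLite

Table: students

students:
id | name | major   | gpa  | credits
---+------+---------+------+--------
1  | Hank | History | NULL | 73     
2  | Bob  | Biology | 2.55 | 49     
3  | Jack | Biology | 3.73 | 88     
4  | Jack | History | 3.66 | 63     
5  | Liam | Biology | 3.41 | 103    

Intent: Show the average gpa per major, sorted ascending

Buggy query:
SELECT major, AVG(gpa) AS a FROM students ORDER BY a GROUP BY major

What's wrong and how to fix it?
Bug: ORDER BY appears before GROUP BY; SQL clause order requires GROUP BY first

Fix: Reorder: SELECT … FROM … GROUP BY … ORDER BY …

Corrected query:
SELECT major, AVG(gpa) AS a FROM students GROUP BY major ORDER BY a

Result:
major   | a   
--------+-----
Biology | 3.23
History | 3.66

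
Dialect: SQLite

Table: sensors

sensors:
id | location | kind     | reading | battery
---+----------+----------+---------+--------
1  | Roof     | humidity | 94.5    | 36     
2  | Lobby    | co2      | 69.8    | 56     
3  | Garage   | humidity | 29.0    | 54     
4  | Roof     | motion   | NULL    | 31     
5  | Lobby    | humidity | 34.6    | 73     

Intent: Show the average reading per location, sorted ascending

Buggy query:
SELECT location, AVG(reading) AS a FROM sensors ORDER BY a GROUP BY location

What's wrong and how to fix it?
Bug: GROUP BY must precede ORDER BY

Fix: Move ORDER BY to the end, after GROUP BY

Corrected query:
SELECT location, AVG(reading) AS a FROM sensors GROUP BY location ORDER BY a

Result:
location | a   
---------+-----
Garage   | 29  
Lobby    | 52.2
Roof     | 94.5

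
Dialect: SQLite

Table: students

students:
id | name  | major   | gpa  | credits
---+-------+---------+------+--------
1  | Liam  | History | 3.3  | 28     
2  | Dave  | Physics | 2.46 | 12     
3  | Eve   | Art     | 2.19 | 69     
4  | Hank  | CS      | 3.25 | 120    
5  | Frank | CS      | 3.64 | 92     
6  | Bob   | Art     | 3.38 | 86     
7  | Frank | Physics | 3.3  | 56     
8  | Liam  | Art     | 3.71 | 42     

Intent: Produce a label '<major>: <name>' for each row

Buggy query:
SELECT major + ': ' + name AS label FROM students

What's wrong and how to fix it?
Bug: '+' is numeric addition; on text columns SQLite converts them to 0 instead of concatenating

Fix: Use the || operator for string concatenation

Corrected query:
SELECT major || ': ' || name AS label FROM students

Result:
label         
--------------
History: Liam 
Physics: Dave 
Art: Eve      
CS: Hank      
CS: Frank     
Art: Bob      
Physics: Frank
Art: Liam     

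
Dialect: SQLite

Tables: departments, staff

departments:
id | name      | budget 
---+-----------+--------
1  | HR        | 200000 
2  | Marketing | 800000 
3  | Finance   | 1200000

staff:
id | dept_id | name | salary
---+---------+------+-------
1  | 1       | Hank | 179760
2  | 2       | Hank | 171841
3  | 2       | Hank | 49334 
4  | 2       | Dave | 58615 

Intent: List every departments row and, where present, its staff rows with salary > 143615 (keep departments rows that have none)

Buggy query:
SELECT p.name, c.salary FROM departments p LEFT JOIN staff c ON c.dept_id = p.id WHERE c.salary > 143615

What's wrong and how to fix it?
Bug: Filtering c.salary in WHERE discards the NULL rows produced by LEFT JOIN, turning it into an inner join

Fix: Put 'c.salary > 143615' in the JOIN's ON clause instead of WHERE

Corrected query:
SELECT p.name, c.salary FROM departments p LEFT JOIN staff c ON c.dept_id = p.id AND c.salary > 143615

Result:
name      | salary
----------+-------
HR        | 179760
Marketing | 171841
Finance   | NULL  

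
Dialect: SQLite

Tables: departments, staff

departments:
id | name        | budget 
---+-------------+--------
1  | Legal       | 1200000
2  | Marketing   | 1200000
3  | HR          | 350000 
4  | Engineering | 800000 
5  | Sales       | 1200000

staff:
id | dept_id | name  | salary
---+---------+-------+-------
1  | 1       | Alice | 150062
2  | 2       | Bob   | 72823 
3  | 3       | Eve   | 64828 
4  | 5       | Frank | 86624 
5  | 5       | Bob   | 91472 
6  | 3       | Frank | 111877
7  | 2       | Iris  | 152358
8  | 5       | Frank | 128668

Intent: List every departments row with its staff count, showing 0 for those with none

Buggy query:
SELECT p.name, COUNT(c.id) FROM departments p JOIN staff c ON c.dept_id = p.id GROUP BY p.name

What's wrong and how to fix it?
Bug: An inner join excludes parents with zero children

Fix: Use LEFT JOIN so parents without children still appear (COUNT(c.id) gives 0)

Corrected query:
SELECT p.name, COUNT(c.id) FROM departments p LEFT JOIN staff c ON c.dept_id = p.id GROUP BY p.name

Result:
name        | COUNT(c.id)
------------+------------
Engineering | 0          
HR          | 2          
Legal       | 1          
Marketing   | 2          
Sales       | 3          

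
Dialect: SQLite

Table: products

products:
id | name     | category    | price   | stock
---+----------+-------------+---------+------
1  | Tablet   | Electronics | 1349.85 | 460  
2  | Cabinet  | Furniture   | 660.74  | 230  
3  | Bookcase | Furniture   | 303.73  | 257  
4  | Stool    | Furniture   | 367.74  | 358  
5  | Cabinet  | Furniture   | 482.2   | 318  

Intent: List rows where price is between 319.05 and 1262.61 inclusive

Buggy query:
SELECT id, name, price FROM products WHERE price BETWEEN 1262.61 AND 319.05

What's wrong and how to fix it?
Bug: The bounds are reversed; BETWEEN a AND b requires a <= b to match anything

Fix: Write BETWEEN 319.05 AND 1262.61

Corrected query:
SELECT id, name, price FROM products WHERE price BETWEEN 319.05 AND 1262.61

Result:
id | name    | price 
---+---------+-------
2  | Cabinet | 660.74
4  | Stool   | 367.74
5  | Cabinet | 482.2 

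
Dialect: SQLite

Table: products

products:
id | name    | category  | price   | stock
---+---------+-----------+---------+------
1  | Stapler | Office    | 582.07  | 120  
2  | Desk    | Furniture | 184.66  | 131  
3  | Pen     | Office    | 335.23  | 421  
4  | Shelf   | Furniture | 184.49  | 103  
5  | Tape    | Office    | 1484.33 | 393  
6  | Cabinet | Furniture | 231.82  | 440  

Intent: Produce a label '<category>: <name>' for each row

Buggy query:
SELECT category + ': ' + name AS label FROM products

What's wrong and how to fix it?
Bug: SQLite uses || for string concatenation; + coerces text to numbers (yielding 0)

Fix: Use the || operator for string concatenation

Corrected query:
SELECT category || ': ' || name AS label FROM products

Result:
label             
------------------
Office: Stapler   
Furniture: Desk   
Office: Pen       
Furniture: Shelf  
Office: Tape      
Furniture: Cabinet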